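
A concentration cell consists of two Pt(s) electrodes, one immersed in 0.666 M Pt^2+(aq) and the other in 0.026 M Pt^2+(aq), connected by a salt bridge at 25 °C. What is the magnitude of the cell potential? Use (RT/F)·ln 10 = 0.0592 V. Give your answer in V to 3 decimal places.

0.042 V

For a concentration cell E°cell = 0, since both electrodes use the same couple.
The compartment with the higher Pt^2+(aq) concentration (0.666 M) acts as the cathode; ions are reduced there and produced at the dilute (0.026 M) anode.
With n = 2, Ecell = −(0.0592/2)·log([dilute]/[conc]) = −(0.0592/2)·log(0.026/0.666) = +0.042 V.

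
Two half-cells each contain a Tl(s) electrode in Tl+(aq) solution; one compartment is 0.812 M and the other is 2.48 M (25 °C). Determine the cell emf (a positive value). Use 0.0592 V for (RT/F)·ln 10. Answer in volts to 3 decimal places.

For a concentration cell E°cell = 0, since both electrodes use the same couple.
The compartment with the higher Tl+(aq) concentration (2.48 M) acts as the cathode; ions are reduced there and produced at the dilute (0.812 M) anode.
With n = 1, Ecell = −(0.0592/1)·log([dilute]/[conc]) = −(0.0592/1)·log(0.812/2.48) = +0.029 V.

0.029 V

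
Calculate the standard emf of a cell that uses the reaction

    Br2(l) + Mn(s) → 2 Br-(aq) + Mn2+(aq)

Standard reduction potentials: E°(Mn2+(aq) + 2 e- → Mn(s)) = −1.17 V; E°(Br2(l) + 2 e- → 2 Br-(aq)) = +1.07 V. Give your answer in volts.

Br2(l) gains electrons, so the Br₂/Br⁻ couple is the cathode; the Mn²⁺/Mn couple is the anode.
E°cell = E°(cathode) − E°(anode) = +1.07 − (−1.17) = +2.24 V.

+2.24 V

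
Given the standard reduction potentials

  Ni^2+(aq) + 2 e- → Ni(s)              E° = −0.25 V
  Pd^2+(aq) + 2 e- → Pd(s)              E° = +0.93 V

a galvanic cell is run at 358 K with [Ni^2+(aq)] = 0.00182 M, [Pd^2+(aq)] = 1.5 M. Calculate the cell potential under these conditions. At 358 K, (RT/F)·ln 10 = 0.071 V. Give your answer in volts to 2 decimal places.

The Pd²⁺/Pd couple has the more positive E°, so it is the cathode; Ni²⁺/Ni is the anode.
E°cell = E°cat − E°an = +0.93 − (−0.25) = +1.18 V; n = 2.
Balancing gives Pd^2+(aq) + Ni(s) → Pd(s) + Ni^2+(aq); hence Q = [Ni^2+(aq)] / [Pd^2+(aq)] = 0.00121 (log Q = −2.916).
Applying E = E° − (RT ln10/nF)·log Q gives +1.18 − (0.071/2)(−2.916) = +1.28 V.

+1.28 V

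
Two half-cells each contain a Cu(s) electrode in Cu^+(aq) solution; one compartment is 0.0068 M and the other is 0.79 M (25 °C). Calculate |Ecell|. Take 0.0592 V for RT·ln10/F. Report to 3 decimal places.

For a concentration cell E°cell = 0, since both electrodes use the same couple.
The compartment with the higher Cu^+(aq) concentration (0.79 M) acts as the cathode; ions are reduced there and produced at the dilute (0.0068 M) anode.
With n = 1, Ecell = −(0.0592/1)·log([dilute]/[conc]) = −(0.0592/1)·log(0.0068/0.79) = +0.122 V.

0.122 V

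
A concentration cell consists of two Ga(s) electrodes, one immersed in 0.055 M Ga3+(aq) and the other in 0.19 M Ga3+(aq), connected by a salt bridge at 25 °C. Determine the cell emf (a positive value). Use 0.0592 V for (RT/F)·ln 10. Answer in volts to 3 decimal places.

0.011 V

For a concentration cell E°cell = 0, since both electrodes use the same couple.
The compartment with the higher Ga3+(aq) concentration (0.19 M) acts as the cathode; ions are reduced there and produced at the dilute (0.055 M) anode.
With n = 3, Ecell = −(0.0592/3)·log([dilute]/[conc]) = −(0.0592/3)·log(0.055/0.19) = +0.011 V.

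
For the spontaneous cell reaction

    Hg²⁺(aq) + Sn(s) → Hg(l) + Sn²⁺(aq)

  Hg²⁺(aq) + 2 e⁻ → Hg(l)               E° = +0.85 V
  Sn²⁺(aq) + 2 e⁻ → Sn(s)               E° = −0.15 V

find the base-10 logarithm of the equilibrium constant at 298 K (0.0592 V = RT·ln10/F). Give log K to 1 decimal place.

The Hg²⁺/Hg couple is reduced (cathode); E°cell = +0.85 − (−0.15) = +1.00 V with n = 2.
At equilibrium E = 0, so log K = nE°cell / 0.0592 = (2)(+1.00) / 0.0592 = 33.8.

log K = 33.8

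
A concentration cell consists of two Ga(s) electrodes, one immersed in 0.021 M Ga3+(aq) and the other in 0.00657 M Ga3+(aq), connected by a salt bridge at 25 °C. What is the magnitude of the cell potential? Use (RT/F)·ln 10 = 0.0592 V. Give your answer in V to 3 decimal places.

0.010 V

For a concentration cell E°cell = 0, since both electrodes use the same couple.
The compartment with the higher Ga3+(aq) concentration (0.021 M) acts as the cathode; ions are reduced there and produced at the dilute (0.00657 M) anode.
With n = 3, Ecell = −(0.0592/3)·log([dilute]/[conc]) = −(0.0592/3)·log(0.00657/0.021) = +0.010 V.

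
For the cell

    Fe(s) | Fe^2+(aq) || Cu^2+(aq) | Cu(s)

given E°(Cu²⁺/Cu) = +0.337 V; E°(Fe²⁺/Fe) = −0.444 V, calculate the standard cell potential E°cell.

By convention the left-hand electrode in cell notation is the anode (oxidation) and the right-hand electrode is the cathode (reduction).
E°cell = E°(right) − E°(left) = +0.337 − (−0.444) = +0.781 V.

+0.781 V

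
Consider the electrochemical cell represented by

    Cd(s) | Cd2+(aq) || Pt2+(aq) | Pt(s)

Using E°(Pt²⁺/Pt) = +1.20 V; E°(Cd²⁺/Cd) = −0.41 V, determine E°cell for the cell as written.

+1.61 V

By convention the left-hand electrode in cell notation is the anode (oxidation) and the right-hand electrode is the cathode (reduction).
E°cell = E°(right) − E°(left) = +1.20 − (−0.41) = +1.61 V.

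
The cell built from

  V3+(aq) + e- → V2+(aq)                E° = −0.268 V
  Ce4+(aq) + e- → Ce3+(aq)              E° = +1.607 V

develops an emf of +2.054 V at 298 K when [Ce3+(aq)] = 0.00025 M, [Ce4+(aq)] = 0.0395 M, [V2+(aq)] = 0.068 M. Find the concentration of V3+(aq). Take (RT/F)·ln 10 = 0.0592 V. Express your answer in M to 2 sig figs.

0.010 M

Ce⁴⁺/Ce³⁺ is the cathode (higher E°); E°cell = +1.607 − (−0.268) = +1.875 V with n = 1.
From the Nernst equation, log Q = n(E° − E)/0.0592 = 1·(+1.875 − (+2.054))/0.0592 = −3.024.
For Ce4+(aq) + V2+(aq) → Ce3+(aq) + V3+(aq), the reaction quotient is Q = ([Ce3+(aq)]·[V3+(aq)]) / ([Ce4+(aq)]·[V2+(aq)]).
Solving for the unknown gives log [V3+(aq)] = −1.993, so [V3+(aq)] ≈ 0.010 M.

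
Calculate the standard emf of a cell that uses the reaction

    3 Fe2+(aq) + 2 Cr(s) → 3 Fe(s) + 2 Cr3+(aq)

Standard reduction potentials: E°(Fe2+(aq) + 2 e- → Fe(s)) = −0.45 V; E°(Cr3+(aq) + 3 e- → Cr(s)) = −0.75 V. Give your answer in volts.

+0.30 V

Fe2+(aq) gains electrons, so the Fe²⁺/Fe couple is the cathode; the Cr³⁺/Cr couple is the anode.
E°cell = E°(cathode) − E°(anode) = −0.45 − (−0.75) = +0.30 V.
The positive value indicates the reaction is spontaneous as written.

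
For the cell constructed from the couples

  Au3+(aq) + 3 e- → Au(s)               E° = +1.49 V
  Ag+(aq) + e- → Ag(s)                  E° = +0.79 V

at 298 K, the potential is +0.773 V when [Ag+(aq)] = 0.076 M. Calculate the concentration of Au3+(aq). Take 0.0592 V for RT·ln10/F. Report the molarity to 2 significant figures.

2.2 M

With Au³⁺/Au at the cathode and Ag⁺/Ag at the anode, E°cell = +1.49 − (+0.79) = +0.70 V (n = 3).
From the Nernst equation, log Q = n(E° − E)/0.0592 = 3·(+0.70 − (+0.773))/0.0592 = −3.699.
Balancing electrons gives Au3+(aq) + 3 Ag(s) → Au(s) + 3 Ag+(aq); thus Q = [Ag+(aq)]^3 / [Au3+(aq)].
Solving for the unknown gives log [Au3+(aq)] = 0.341, so [Au3+(aq)] ≈ 2.2 M.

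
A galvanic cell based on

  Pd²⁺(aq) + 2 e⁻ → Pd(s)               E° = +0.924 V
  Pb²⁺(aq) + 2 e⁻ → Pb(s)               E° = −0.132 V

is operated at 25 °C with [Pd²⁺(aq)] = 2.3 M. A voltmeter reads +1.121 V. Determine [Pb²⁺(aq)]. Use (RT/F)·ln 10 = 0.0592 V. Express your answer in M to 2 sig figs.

0.015 M

The Pd²⁺/Pd couple has the larger reduction potential, so it is the cathode: E°cell = +0.924 − (−0.132) = +1.056 V and n = 2.
Rearranging E = E° − (0.0592/n)·log Q gives log Q = 2(+1.056 − (+1.121))/0.0592 = −2.196.
The balanced reaction is Pd²⁺(aq) + Pb(s) → Pd(s) + Pb²⁺(aq), so Q = [Pb²⁺(aq)] / [Pd²⁺(aq)].
Substituting the known concentrations and solving, log [Pb²⁺(aq)] = −1.834 and [Pb²⁺(aq)] = 0.015 M.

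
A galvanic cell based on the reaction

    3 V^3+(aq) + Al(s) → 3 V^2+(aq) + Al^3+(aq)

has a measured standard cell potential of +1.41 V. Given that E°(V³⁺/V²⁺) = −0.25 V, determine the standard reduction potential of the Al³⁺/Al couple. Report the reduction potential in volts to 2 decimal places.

In the reaction as written the V³⁺/V²⁺ couple is reduced (cathode) and Al³⁺/Al is oxidized (anode), so E°cell = E°(V³⁺/V²⁺) − E°(Al³⁺/Al).
E°(Al³⁺/Al) = E°(cathode) − E°cell = −0.25 − (+1.41) = −1.66 V.

−1.66 V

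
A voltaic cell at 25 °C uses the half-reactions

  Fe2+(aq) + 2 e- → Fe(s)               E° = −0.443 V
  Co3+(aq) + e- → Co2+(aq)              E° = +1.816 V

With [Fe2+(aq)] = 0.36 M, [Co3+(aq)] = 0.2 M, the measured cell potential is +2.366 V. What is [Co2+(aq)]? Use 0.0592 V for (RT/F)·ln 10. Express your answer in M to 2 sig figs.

The Co³⁺/Co²⁺ couple has the larger reduction potential, so it is the cathode: E°cell = +1.816 − (−0.443) = +2.259 V and n = 2.
Since E = E° − (0.0592/n)·log Q, log Q = n(E° − E)/0.0592 = −3.615.
For 2 Co3+(aq) + Fe(s) → 2 Co2+(aq) + Fe2+(aq), the reaction quotient is Q = ([Co2+(aq)]^2·[Fe2+(aq)]) / [Co3+(aq)]^2.
Isolating [Co2+(aq)] in Q = 10^{−3.615} yields log [Co2+(aq)] = −2.285, i.e. 0.0052 M.

0.0052 M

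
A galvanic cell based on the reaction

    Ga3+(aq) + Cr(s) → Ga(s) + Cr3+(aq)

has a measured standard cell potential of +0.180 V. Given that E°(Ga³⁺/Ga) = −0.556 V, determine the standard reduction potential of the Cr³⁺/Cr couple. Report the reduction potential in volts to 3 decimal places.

In the reaction as written the Ga³⁺/Ga couple is reduced (cathode) and Cr³⁺/Cr is oxidized (anode), so E°cell = E°(Ga³⁺/Ga) − E°(Cr³⁺/Cr).
E°(Cr³⁺/Cr) = E°(cathode) − E°cell = −0.556 − (+0.180) = −0.736 V.

−0.736 V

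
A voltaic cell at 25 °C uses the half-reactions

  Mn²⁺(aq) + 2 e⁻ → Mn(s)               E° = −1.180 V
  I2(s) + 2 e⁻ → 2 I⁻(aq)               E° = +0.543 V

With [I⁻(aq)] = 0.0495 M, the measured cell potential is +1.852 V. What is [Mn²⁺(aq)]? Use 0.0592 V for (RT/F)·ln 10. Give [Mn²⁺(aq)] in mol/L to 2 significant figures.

0.018 M

The I₂/I⁻ couple has the larger reduction potential, so it is the cathode: E°cell = +0.543 − (−1.180) = +1.723 V and n = 2.
Since E = E° − (0.0592/n)·log Q, log Q = n(E° − E)/0.0592 = −4.358.
The balanced reaction is I2(s) + Mn(s) → 2 I⁻(aq) + Mn²⁺(aq), so Q = [I⁻(aq)]^2·[Mn²⁺(aq)].
Solving for the unknown gives log [Mn²⁺(aq)] = −1.747, so [Mn²⁺(aq)] ≈ 0.018 M.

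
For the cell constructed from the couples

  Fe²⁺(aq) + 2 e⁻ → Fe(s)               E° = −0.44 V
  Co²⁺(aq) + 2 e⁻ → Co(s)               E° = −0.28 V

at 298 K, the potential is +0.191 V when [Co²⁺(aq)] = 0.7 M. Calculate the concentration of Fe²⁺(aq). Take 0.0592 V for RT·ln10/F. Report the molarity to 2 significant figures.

0.063 M

The Co²⁺/Co couple has the larger reduction potential, so it is the cathode: E°cell = −0.28 − (−0.44) = +0.16 V and n = 2.
Since E = E° − (0.0592/n)·log Q, log Q = n(E° − E)/0.0592 = −1.047.
Balancing electrons gives Co²⁺(aq) + Fe(s) → Co(s) + Fe²⁺(aq); thus Q = [Fe²⁺(aq)] / [Co²⁺(aq)].
Isolating [Fe²⁺(aq)] in Q = 10^{−1.047} yields log [Fe²⁺(aq)] = −1.202, i.e. 0.063 M.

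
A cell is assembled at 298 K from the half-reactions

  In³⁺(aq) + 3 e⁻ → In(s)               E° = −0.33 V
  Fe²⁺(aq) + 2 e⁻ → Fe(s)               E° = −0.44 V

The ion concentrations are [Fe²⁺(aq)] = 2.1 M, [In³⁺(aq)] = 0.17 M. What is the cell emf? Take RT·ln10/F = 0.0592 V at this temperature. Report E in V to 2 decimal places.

Since E°(In³⁺/In) > E°(Fe²⁺/Fe), In³⁺/In serves as the cathode.
The standard potential is −0.33 − (−0.44) = +0.11 V and the balanced reaction transfers n = 6 electrons.
The balanced reaction is 2 In³⁺(aq) + 3 Fe(s) → 2 In(s) + 3 Fe²⁺(aq), so Q = [Fe²⁺(aq)]^3 / [In³⁺(aq)]^2 = 320 and log Q = 2.506.
E = E° − (0.0592/n)·log Q = +0.11 − (0.0592/6)(2.506) = +0.09 V.

+0.09 V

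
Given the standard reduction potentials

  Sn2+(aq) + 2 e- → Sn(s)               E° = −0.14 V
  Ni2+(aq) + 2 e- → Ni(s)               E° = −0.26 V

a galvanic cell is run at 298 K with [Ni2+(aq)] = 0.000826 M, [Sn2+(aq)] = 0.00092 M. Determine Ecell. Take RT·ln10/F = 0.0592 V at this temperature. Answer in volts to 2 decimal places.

+0.12 V

The Sn²⁺/Sn couple has the more positive E°, so it is the cathode; Ni²⁺/Ni is the anode.
E°cell = E°cat − E°an = −0.14 − (−0.26) = +0.12 V; n = 2.
For the overall reaction Sn2+(aq) + Ni(s) → Sn(s) + Ni2+(aq), Q = [Ni2+(aq)] / [Sn2+(aq)] = 0.898, giving log Q = −0.047.
E = E° − (0.0592/n)·log Q = +0.12 − (0.0592/2)(−0.047) = +0.12 V.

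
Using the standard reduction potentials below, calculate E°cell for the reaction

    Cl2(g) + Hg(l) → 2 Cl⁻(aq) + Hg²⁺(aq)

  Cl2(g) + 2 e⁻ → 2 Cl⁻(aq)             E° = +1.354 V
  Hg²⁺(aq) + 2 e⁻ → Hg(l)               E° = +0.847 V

Cl2(g) gains electrons, so the Cl₂/Cl⁻ couple is the cathode; the Hg²⁺/Hg couple is the anode.
E°cell = E°(cathode) − E°(anode) = +1.354 − (+0.847) = +0.507 V.

+0.507 V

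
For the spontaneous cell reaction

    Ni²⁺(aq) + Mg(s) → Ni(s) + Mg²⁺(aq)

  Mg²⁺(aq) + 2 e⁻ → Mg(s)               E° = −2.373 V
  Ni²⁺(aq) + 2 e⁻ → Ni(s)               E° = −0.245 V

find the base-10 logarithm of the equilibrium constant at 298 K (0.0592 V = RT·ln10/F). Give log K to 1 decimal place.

log K = 71.9

The Ni²⁺/Ni couple is reduced (cathode); E°cell = −0.245 − (−2.373) = +2.128 V with n = 2.
At equilibrium E = 0, so log K = nE°cell / 0.0592 = (2)(+2.128) / 0.0592 = 71.9.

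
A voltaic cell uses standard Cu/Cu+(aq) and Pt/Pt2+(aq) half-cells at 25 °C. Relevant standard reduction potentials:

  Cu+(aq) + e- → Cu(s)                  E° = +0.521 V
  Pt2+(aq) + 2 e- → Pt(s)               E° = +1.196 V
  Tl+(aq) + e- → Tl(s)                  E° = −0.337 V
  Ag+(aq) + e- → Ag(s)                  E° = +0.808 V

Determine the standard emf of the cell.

Of the two couples in this cell, the one with the more positive reduction potential is reduced at the cathode: here that is Pt²⁺/Pt (+1.196 V); Cu⁺/Cu (+0.521 V) is the anode.
E°cell = E°(cathode) − E°(anode) = +1.196 − (+0.521) = +0.675 V.

+0.675 V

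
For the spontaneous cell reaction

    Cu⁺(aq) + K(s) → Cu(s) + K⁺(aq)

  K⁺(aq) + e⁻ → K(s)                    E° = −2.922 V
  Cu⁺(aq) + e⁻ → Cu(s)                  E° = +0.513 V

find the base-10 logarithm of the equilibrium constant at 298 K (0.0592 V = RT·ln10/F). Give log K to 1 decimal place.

log K = 58.0

The Cu⁺/Cu couple is reduced (cathode); E°cell = +0.513 − (−2.922) = +3.435 V with n = 1.
At equilibrium E = 0, so log K = nE°cell / 0.0592 = (1)(+3.435) / 0.0592 = 58.0.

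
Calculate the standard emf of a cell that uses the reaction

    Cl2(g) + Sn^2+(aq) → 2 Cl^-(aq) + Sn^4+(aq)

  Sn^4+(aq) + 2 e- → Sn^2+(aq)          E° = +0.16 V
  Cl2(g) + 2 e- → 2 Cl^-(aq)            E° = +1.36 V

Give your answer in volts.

+1.20 V

In the reaction as written, Cl2(g) is reduced (cathode) and Sn^4+(aq) is produced by oxidation at the anode.
E°cell = E°(cathode) − E°(anode) = +1.36 − (+0.16) = +1.20 V.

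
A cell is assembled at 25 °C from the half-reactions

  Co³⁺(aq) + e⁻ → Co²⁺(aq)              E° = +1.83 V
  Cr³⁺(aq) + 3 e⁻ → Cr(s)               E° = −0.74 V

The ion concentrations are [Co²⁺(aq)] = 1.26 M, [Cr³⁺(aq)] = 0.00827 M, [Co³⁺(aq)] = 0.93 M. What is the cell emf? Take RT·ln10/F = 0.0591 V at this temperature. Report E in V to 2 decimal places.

+2.60 V

The Co³⁺/Co²⁺ couple has the more positive E°, so it is the cathode; Cr³⁺/Cr is the anode.
E°cell = +1.83 − (−0.74) = +2.57 V, with n = 3 electrons transferred.
Balancing gives 3 Co³⁺(aq) + Cr(s) → 3 Co²⁺(aq) + Cr³⁺(aq); hence Q = ([Co²⁺(aq)]^3·[Cr³⁺(aq)]) / [Co³⁺(aq)]^3 = 0.0206 (log Q = −1.687).
E = E° − (0.0591/n)·log Q = +2.57 − (0.0591/3)(−1.687) = +2.60 V.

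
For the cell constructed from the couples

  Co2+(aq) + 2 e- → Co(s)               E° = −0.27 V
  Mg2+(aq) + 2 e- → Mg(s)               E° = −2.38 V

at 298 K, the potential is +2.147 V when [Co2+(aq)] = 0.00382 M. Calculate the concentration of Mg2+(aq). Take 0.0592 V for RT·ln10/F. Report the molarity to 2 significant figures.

0.00021 M

Co²⁺/Co is the cathode (higher E°); E°cell = −0.27 − (−2.38) = +2.11 V with n = 2.
Since E = E° − (0.0592/n)·log Q, log Q = n(E° − E)/0.0592 = −1.250.
Balancing electrons gives Co2+(aq) + Mg(s) → Co(s) + Mg2+(aq); thus Q = [Mg2+(aq)] / [Co2+(aq)].
Solving for the unknown gives log [Mg2+(aq)] = −3.668, so [Mg2+(aq)] ≈ 0.00021 M.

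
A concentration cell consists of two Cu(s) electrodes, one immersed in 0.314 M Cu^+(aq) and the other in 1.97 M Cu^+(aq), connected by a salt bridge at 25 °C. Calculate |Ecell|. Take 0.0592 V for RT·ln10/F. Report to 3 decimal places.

For a concentration cell E°cell = 0, since both electrodes use the same couple.
The compartment with the higher Cu^+(aq) concentration (1.97 M) acts as the cathode; ions are reduced there and produced at the dilute (0.314 M) anode.
With n = 1, Ecell = −(0.0592/1)·log([dilute]/[conc]) = −(0.0592/1)·log(0.314/1.97) = +0.047 V.

0.047 V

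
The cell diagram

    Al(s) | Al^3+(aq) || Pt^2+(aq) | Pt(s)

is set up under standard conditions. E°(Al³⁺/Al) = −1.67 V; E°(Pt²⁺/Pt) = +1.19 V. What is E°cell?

+2.86 V

By convention the left-hand electrode in cell notation is the anode (oxidation) and the right-hand electrode is the cathode (reduction).
E°cell = E°(right) − E°(left) = +1.19 − (−1.67) = +2.86 V.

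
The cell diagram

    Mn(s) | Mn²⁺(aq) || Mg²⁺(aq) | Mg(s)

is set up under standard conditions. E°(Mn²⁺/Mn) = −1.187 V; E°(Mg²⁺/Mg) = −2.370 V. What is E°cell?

−1.183 V

By convention the left-hand electrode in cell notation is the anode (oxidation) and the right-hand electrode is the cathode (reduction).
E°cell = E°(right) − E°(left) = −2.370 − (−1.187) = −1.183 V.
The negative sign shows that, as written, the cell would require an external voltage to drive the reaction.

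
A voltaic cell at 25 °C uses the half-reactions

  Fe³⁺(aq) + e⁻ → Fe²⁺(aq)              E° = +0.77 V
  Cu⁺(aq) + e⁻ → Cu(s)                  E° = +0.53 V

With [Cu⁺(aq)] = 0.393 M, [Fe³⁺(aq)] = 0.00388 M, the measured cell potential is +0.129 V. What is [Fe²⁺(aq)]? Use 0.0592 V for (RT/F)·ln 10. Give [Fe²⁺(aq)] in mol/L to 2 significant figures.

0.74 M

With Fe³⁺/Fe²⁺ at the cathode and Cu⁺/Cu at the anode, E°cell = +0.77 − (+0.53) = +0.24 V (n = 1).
Since E = E° − (0.0592/n)·log Q, log Q = n(E° − E)/0.0592 = 1.875.
For Fe³⁺(aq) + Cu(s) → Fe²⁺(aq) + Cu⁺(aq), the reaction quotient is Q = ([Fe²⁺(aq)]·[Cu⁺(aq)]) / [Fe³⁺(aq)].
Isolating [Fe²⁺(aq)] in Q = 10^{1.875} yields log [Fe²⁺(aq)] = −0.131, i.e. 0.74 M.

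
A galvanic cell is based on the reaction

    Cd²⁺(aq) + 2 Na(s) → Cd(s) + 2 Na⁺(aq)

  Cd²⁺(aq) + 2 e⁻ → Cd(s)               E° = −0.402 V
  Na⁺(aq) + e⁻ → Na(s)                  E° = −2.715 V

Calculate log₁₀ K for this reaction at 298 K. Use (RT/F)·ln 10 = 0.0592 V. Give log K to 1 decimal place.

log K = 78.1

The Cd²⁺/Cd couple is reduced (cathode); E°cell = −0.402 − (−2.715) = +2.313 V with n = 2.
At equilibrium E = 0, so log K = nE°cell / 0.0592 = (2)(+2.313) / 0.0592 = 78.1.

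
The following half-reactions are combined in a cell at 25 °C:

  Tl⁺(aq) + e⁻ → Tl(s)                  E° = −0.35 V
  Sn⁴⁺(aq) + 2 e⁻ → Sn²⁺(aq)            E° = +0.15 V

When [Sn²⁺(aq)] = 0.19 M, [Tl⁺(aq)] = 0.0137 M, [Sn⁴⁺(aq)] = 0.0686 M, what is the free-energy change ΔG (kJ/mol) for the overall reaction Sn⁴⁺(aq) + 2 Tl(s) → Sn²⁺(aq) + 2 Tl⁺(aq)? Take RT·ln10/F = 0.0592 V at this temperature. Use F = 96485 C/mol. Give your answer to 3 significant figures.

−115 kJ/mol

With Sn⁴⁺/Sn²⁺ reduced at the cathode, E°cell = +0.15 − (−0.35) = +0.50 V and n = 2.
The reaction quotient is ([Sn²⁺(aq)]·[Tl⁺(aq)]^2) / [Sn⁴⁺(aq)] = 0.00052; by Nernst, E = +0.50 − (0.0592/2)(−3.284) = +0.5972 V.
Finally ΔG = −nFE = −(2)(96485 C/mol)(+0.5972 V) = −115 kJ/mol.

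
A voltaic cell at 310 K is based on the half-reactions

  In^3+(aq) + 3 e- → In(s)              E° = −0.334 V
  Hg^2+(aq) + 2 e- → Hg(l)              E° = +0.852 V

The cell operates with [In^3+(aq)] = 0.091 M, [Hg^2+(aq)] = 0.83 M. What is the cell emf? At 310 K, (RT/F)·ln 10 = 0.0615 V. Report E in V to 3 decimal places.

+1.205 V

Since E°(Hg²⁺/Hg) > E°(In³⁺/In), Hg²⁺/Hg serves as the cathode.
E°cell = E°cat − E°an = +0.852 − (−0.334) = +1.186 V; n = 6.
The balanced reaction is 3 Hg^2+(aq) + 2 In(s) → 3 Hg(l) + 2 In^3+(aq), so Q = [In^3+(aq)]^2 / [Hg^2+(aq)]^3 = 0.0145 and log Q = −1.839.
By the Nernst equation, E = +1.186 − (0.0615/6)·(−1.839) = +1.205 V.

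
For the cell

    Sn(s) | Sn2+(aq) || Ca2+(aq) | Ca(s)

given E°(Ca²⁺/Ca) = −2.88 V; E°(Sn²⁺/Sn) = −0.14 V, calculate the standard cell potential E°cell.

−2.74 V

By convention the left-hand electrode in cell notation is the anode (oxidation) and the right-hand electrode is the cathode (reduction).
E°cell = E°(right) − E°(left) = −2.88 − (−0.14) = −2.74 V.
The negative sign shows that, as written, the cell would require an external voltage to drive the reaction.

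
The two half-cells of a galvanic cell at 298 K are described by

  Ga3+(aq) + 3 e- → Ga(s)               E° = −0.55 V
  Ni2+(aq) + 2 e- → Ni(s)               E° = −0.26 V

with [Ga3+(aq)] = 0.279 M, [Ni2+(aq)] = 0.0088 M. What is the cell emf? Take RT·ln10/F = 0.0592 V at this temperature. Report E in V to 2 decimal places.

+0.24 V

The Ni²⁺/Ni couple has the more positive E°, so it is the cathode; Ga³⁺/Ga is the anode.
E°cell = E°cat − E°an = −0.26 − (−0.55) = +0.29 V; n = 6.
The balanced reaction is 3 Ni2+(aq) + 2 Ga(s) → 3 Ni(s) + 2 Ga3+(aq), so Q = [Ga3+(aq)]^2 / [Ni2+(aq)]^3 = 1.14×10^5 and log Q = 5.058.
E = E° − (0.0592/n)·log Q = +0.29 − (0.0592/6)(5.058) = +0.24 V.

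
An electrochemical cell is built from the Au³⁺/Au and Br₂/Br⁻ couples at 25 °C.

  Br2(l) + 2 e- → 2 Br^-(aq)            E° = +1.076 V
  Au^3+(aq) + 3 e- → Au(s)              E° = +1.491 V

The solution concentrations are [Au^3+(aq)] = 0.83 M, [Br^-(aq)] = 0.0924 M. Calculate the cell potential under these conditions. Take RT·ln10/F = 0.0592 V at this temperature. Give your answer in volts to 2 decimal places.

+0.35 V

The Au³⁺/Au couple has the more positive E°, so it is the cathode; Br₂/Br⁻ is the anode.
The standard potential is +1.491 − (+1.076) = +0.415 V and the balanced reaction transfers n = 6 electrons.
For the overall reaction 2 Au^3+(aq) + 6 Br^-(aq) → 2 Au(s) + 3 Br2(l), Q = 1 / ([Au^3+(aq)]^2·[Br^-(aq)]^6) = 2.33×10^6, giving log Q = 6.368.
E = E° − (0.0592/n)·log Q = +0.415 − (0.0592/6)(6.368) = +0.35 V.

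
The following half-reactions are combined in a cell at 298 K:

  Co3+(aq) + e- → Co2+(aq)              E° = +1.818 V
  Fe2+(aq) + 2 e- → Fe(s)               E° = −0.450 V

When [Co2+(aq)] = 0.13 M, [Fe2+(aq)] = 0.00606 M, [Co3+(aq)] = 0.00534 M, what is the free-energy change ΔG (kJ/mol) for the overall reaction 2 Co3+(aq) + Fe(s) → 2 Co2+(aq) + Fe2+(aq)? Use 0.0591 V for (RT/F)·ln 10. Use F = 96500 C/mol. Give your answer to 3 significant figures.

E°cell = +1.818 − (−0.450) = +2.268 V; the balanced reaction transfers n = 2 electrons.
Here Q = ([Co2+(aq)]^2·[Fe2+(aq)]) / [Co3+(aq)]^2 = 3.59 (log Q = 0.555), giving E = +2.268 − (0.0591/2)·(0.555) = +2.2516 V.
Then ΔG = −nFE = −2 × 96500 × +2.2516 J/mol = −435 kJ/mol.

−435 kJ/mol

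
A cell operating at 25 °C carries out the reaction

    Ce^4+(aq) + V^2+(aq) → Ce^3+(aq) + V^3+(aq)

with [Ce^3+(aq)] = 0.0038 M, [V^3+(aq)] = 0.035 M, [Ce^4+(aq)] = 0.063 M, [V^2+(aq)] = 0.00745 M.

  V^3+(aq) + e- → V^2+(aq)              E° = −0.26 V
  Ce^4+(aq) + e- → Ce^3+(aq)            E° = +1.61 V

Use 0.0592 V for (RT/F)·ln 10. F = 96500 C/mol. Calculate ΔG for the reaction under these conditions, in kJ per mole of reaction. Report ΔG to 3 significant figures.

−184 kJ/mol

The standard cell potential is +1.61 − (−0.26) = +1.87 V, with n = 1 electron in the balanced equation.
Q = ([Ce^3+(aq)]·[V^3+(aq)]) / ([Ce^4+(aq)]·[V^2+(aq)]) = 0.283, so log Q = −0.548 and E = +1.87 − (0.0592/1)(−0.548) = +1.9024 V.
Finally ΔG = −nFE = −(1)(96500 C/mol)(+1.9024 V) = −184 kJ/mol.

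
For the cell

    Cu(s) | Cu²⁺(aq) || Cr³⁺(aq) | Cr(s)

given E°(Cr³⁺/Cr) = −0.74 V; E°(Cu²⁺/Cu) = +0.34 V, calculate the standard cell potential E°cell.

By convention the left-hand electrode in cell notation is the anode (oxidation) and the right-hand electrode is the cathode (reduction).
E°cell = E°(right) − E°(left) = −0.74 − (+0.34) = −1.08 V.
The negative sign shows that, as written, the cell would require an external voltage to drive the reaction.

−1.08 V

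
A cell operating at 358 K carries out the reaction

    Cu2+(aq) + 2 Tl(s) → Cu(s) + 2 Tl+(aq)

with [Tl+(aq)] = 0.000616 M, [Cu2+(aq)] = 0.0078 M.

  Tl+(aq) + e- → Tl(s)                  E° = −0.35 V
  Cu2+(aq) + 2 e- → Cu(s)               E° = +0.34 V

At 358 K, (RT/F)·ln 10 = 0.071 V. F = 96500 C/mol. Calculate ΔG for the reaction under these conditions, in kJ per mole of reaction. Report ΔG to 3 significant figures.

−163 kJ/mol

With Cu²⁺/Cu reduced at the cathode, E°cell = +0.34 − (−0.35) = +0.69 V and n = 2.
The reaction quotient is [Tl+(aq)]^2 / [Cu2+(aq)] = 4.86×10^−5; by Nernst, E = +0.69 − (0.071/2)(−4.313) = +0.8431 V.
Finally ΔG = −nFE = −(2)(96500 C/mol)(+0.8431 V) = −163 kJ/mol.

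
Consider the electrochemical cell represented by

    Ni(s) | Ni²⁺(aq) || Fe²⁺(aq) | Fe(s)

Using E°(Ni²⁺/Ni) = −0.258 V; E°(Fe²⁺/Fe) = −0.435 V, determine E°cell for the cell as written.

−0.177 V

By convention the left-hand electrode in cell notation is the anode (oxidation) and the right-hand electrode is the cathode (reduction).
E°cell = E°(right) − E°(left) = −0.435 − (−0.258) = −0.177 V.
The negative sign shows that, as written, the cell would require an external voltage to drive the reaction.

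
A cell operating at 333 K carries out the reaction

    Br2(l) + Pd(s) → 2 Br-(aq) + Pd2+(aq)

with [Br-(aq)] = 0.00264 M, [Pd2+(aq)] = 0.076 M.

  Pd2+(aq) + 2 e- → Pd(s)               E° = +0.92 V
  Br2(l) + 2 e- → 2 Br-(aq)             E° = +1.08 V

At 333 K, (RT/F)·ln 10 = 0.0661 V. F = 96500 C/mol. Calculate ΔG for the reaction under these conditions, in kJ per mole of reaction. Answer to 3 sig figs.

E°cell = +1.08 − (+0.92) = +0.16 V; the balanced reaction transfers n = 2 electrons.
Q = [Br-(aq)]^2·[Pd2+(aq)] = 5.3×10^−7, so log Q = −6.276 and E = +0.16 − (0.0661/2)(−6.276) = +0.3674 V.
Finally ΔG = −nFE = −(2)(96500 C/mol)(+0.3674 V) = −70.9 kJ/mol.

−70.9 kJ/mol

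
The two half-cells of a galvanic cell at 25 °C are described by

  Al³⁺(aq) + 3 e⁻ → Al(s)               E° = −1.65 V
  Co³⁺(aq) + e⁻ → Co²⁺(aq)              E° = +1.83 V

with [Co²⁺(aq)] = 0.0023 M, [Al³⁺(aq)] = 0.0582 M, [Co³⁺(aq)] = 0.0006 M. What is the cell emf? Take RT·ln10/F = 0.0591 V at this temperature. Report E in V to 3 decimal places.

Co³⁺/Co²⁺ is reduced (cathode, E° = +1.83 V) and Al³⁺/Al is oxidized (anode).
The standard potential is +1.83 − (−1.65) = +3.48 V and the balanced reaction transfers n = 3 electrons.
For the overall reaction 3 Co³⁺(aq) + Al(s) → 3 Co²⁺(aq) + Al³⁺(aq), Q = ([Co²⁺(aq)]^3·[Al³⁺(aq)]) / [Co³⁺(aq)]^3 = 3.28, giving log Q = 0.516.
E = E° − (0.0591/n)·log Q = +3.48 − (0.0591/3)(0.516) = +3.470 V.

+3.470 V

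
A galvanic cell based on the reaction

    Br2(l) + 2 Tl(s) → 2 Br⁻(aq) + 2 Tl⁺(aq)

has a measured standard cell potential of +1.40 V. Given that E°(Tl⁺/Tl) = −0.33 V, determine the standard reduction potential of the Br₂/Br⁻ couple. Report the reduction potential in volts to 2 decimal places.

+1.07 V

In the reaction as written the Br₂/Br⁻ couple is reduced (cathode) and Tl⁺/Tl is oxidized (anode), so E°cell = E°(Br₂/Br⁻) − E°(Tl⁺/Tl).
E°(Br₂/Br⁻) = E°cell + E°(anode) = +1.40 + (−0.33) = +1.07 V.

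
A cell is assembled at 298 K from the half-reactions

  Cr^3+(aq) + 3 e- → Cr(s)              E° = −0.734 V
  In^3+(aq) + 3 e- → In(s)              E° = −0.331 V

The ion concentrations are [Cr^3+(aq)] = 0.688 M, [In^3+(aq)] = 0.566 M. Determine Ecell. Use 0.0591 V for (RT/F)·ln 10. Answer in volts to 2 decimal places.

+0.40 V

The In³⁺/In couple has the more positive E°, so it is the cathode; Cr³⁺/Cr is the anode.
E°cell = −0.331 − (−0.734) = +0.403 V, with n = 3 electrons transferred.
For the overall reaction In^3+(aq) + Cr(s) → In(s) + Cr^3+(aq), Q = [Cr^3+(aq)] / [In^3+(aq)] = 1.22, giving log Q = 0.085.
Applying E = E° − (RT ln10/nF)·log Q gives +0.403 − (0.0591/3)(0.085) = +0.40 V.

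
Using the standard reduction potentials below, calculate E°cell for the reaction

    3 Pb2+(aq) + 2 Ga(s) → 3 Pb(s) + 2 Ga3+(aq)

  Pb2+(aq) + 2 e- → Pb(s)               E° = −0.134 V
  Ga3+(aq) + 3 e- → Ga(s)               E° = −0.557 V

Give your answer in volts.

In the reaction as written, Pb2+(aq) is reduced (cathode) and Ga3+(aq) is produced by oxidation at the anode.
E°cell = E°(cathode) − E°(anode) = −0.134 − (−0.557) = +0.423 V.

+0.423 V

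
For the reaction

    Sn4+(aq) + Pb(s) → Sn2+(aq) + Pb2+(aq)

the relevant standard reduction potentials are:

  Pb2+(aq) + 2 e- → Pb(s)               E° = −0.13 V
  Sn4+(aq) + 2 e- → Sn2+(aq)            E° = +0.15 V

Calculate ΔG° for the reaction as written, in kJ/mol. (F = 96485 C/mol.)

−54.0 kJ/mol

In the reaction as written Sn4+(aq) is reduced, so the Sn⁴⁺/Sn²⁺ couple is the cathode and Pb²⁺/Pb is the anode.
E°cell = +0.15 − (−0.13) = +0.28 V; balancing electrons gives n = 2.
ΔG° = −nFE°cell = −(2)(96485)(+0.28) J/mol = −54.0 kJ/mol.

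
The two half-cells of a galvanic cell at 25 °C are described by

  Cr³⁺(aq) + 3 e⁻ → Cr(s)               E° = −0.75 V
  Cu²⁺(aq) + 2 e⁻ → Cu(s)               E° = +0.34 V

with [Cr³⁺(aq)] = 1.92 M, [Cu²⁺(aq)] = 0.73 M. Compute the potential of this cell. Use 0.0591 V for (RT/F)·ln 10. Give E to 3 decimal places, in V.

+1.080 V

Since E°(Cu²⁺/Cu) > E°(Cr³⁺/Cr), Cu²⁺/Cu serves as the cathode.
E°cell = +0.34 − (−0.75) = +1.09 V, with n = 6 electrons transferred.
Balancing gives 3 Cu²⁺(aq) + 2 Cr(s) → 3 Cu(s) + 2 Cr³⁺(aq); hence Q = [Cr³⁺(aq)]^2 / [Cu²⁺(aq)]^3 = 9.48 (log Q = 0.977).
E = E° − (0.0591/n)·log Q = +1.09 − (0.0591/6)(0.977) = +1.080 V.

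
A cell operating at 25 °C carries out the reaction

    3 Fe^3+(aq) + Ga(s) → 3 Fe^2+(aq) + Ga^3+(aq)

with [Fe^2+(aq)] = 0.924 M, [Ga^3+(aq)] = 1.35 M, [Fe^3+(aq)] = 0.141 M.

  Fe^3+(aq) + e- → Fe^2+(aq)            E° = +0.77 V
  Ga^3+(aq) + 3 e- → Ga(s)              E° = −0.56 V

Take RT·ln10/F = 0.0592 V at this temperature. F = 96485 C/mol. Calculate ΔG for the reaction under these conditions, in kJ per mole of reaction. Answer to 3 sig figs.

The standard cell potential is +0.77 − (−0.56) = +1.33 V, with n = 3 electrons in the balanced equation.
Here Q = ([Fe^2+(aq)]^3·[Ga^3+(aq)]) / [Fe^3+(aq)]^3 = 380 (log Q = 2.580), giving E = +1.33 − (0.0592/3)·(2.580) = +1.2791 V.
Finally ΔG = −nFE = −(3)(96485 C/mol)(+1.2791 V) = −370 kJ/mol.

−370 kJ/mol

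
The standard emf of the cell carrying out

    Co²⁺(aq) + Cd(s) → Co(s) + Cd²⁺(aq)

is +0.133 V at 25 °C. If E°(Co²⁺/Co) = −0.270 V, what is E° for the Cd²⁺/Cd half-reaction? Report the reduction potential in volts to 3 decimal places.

−0.403 V

In the reaction as written the Co²⁺/Co couple is reduced (cathode) and Cd²⁺/Cd is oxidized (anode), so E°cell = E°(Co²⁺/Co) − E°(Cd²⁺/Cd).
E°(Cd²⁺/Cd) = E°(cathode) − E°cell = −0.270 − (+0.133) = −0.403 V.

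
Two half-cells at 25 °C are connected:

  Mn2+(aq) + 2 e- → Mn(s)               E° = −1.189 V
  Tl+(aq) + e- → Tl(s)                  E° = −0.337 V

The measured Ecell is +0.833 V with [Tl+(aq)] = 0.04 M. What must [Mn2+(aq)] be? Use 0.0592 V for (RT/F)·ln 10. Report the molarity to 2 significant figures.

0.0070 M

With Tl⁺/Tl at the cathode and Mn²⁺/Mn at the anode, E°cell = −0.337 − (−1.189) = +0.852 V (n = 2).
Since E = E° − (0.0592/n)·log Q, log Q = n(E° − E)/0.0592 = 0.642.
Balancing electrons gives 2 Tl+(aq) + Mn(s) → 2 Tl(s) + Mn2+(aq); thus Q = [Mn2+(aq)] / [Tl+(aq)]^2.
Substituting the known concentrations and solving, log [Mn2+(aq)] = −2.154 and [Mn2+(aq)] = 0.0070 M.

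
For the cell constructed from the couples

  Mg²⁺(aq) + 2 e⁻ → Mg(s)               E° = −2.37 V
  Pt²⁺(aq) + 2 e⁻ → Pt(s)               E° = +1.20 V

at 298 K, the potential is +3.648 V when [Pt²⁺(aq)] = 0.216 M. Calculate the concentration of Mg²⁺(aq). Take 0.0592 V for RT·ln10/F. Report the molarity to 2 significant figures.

Pt²⁺/Pt is the cathode (higher E°); E°cell = +1.20 − (−2.37) = +3.57 V with n = 2.
Rearranging E = E° − (0.0592/n)·log Q gives log Q = 2(+3.57 − (+3.648))/0.0592 = −2.635.
Balancing electrons gives Pt²⁺(aq) + Mg(s) → Pt(s) + Mg²⁺(aq); thus Q = [Mg²⁺(aq)] / [Pt²⁺(aq)].
Substituting the known concentrations and solving, log [Mg²⁺(aq)] = −3.301 and [Mg²⁺(aq)] = 0.00050 M.

0.00050 M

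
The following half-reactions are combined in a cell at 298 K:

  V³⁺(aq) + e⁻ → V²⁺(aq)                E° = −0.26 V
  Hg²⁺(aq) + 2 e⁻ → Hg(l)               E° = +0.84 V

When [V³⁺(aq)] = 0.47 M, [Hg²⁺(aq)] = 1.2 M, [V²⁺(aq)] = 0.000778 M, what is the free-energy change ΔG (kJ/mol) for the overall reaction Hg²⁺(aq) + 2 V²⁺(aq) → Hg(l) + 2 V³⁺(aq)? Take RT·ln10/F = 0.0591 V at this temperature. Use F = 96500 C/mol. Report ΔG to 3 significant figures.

With Hg²⁺/Hg reduced at the cathode, E°cell = +0.84 − (−0.26) = +1.10 V and n = 2.
Here Q = [V³⁺(aq)]^2 / ([Hg²⁺(aq)]·[V²⁺(aq)]^2) = 3.04×10^5 (log Q = 5.483), giving E = +1.10 − (0.0591/2)·(5.483) = +0.9380 V.
Then ΔG = −nFE = −2 × 96500 × +0.9380 J/mol = −181 kJ/mol.

−181 kJ/mol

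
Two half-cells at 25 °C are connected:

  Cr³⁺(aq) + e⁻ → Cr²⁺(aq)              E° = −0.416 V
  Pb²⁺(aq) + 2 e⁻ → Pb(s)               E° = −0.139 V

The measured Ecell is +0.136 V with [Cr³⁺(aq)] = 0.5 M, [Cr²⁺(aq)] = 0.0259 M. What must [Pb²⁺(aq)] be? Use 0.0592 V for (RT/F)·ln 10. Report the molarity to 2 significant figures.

0.0064 M

With Pb²⁺/Pb at the cathode and Cr³⁺/Cr²⁺ at the anode, E°cell = −0.139 − (−0.416) = +0.277 V (n = 2).
Rearranging E = E° − (0.0592/n)·log Q gives log Q = 2(+0.277 − (+0.136))/0.0592 = 4.764.
The balanced reaction is Pb²⁺(aq) + 2 Cr²⁺(aq) → Pb(s) + 2 Cr³⁺(aq), so Q = [Cr³⁺(aq)]^2 / ([Pb²⁺(aq)]·[Cr²⁺(aq)]^2).
Solving for the unknown gives log [Pb²⁺(aq)] = −2.193, so [Pb²⁺(aq)] ≈ 0.0064 M.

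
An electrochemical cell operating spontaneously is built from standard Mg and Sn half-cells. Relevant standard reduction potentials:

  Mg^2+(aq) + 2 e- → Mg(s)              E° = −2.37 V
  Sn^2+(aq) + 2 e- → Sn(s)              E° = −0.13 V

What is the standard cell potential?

Of the two couples in this cell, the one with the more positive reduction potential is reduced at the cathode: here that is Sn²⁺/Sn (−0.13 V); Mg²⁺/Mg (−2.37 V) is the anode.
E°cell = E°(cathode) − E°(anode) = −0.13 − (−2.37) = +2.24 V.

+2.24 V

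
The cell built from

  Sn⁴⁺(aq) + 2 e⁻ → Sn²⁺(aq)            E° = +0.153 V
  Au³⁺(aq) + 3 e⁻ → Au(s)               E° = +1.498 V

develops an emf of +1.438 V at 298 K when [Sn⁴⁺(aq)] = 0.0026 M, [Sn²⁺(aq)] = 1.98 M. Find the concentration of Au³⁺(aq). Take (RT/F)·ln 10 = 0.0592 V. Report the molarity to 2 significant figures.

2.5 M

With Au³⁺/Au at the cathode and Sn⁴⁺/Sn²⁺ at the anode, E°cell = +1.498 − (+0.153) = +1.345 V (n = 6).
Since E = E° − (0.0592/n)·log Q, log Q = n(E° − E)/0.0592 = −9.426.
Balancing electrons gives 2 Au³⁺(aq) + 3 Sn²⁺(aq) → 2 Au(s) + 3 Sn⁴⁺(aq); thus Q = [Sn⁴⁺(aq)]^3 / ([Au³⁺(aq)]^2·[Sn²⁺(aq)]^3).
Solving for the unknown gives log [Au³⁺(aq)] = 0.390, so [Au³⁺(aq)] ≈ 2.5 M.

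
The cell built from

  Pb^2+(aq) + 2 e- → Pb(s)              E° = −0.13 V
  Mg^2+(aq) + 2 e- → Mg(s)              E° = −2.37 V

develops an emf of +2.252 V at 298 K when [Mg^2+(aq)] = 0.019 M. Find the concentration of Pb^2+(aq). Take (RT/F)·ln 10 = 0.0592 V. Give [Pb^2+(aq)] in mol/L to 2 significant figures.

0.048 M

Pb²⁺/Pb is the cathode (higher E°); E°cell = −0.13 − (−2.37) = +2.24 V with n = 2.
Rearranging E = E° − (0.0592/n)·log Q gives log Q = 2(+2.24 − (+2.252))/0.0592 = −0.405.
For Pb^2+(aq) + Mg(s) → Pb(s) + Mg^2+(aq), the reaction quotient is Q = [Mg^2+(aq)] / [Pb^2+(aq)].
Substituting the known concentrations and solving, log [Pb^2+(aq)] = −1.316 and [Pb^2+(aq)] = 0.048 M.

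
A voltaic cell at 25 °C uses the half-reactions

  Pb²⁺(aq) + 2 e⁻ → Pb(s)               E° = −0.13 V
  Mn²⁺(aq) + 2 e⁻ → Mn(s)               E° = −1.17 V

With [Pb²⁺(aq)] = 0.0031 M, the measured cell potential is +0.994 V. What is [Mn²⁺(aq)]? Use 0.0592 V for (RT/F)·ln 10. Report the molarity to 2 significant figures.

0.11 M

With Pb²⁺/Pb at the cathode and Mn²⁺/Mn at the anode, E°cell = −0.13 − (−1.17) = +1.04 V (n = 2).
Since E = E° − (0.0592/n)·log Q, log Q = n(E° − E)/0.0592 = 1.554.
The balanced reaction is Pb²⁺(aq) + Mn(s) → Pb(s) + Mn²⁺(aq), so Q = [Mn²⁺(aq)] / [Pb²⁺(aq)].
Solving for the unknown gives log [Mn²⁺(aq)] = −0.955, so [Mn²⁺(aq)] ≈ 0.11 M.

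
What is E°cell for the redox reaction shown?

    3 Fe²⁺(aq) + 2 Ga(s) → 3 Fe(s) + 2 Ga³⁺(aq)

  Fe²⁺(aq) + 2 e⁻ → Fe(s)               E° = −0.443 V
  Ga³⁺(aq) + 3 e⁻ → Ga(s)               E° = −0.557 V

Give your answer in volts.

In the reaction as written, Fe²⁺(aq) is reduced (cathode) and Ga³⁺(aq) is produced by oxidation at the anode.
E°cell = E°(cathode) − E°(anode) = −0.443 − (−0.557) = +0.114 V.

+0.114 V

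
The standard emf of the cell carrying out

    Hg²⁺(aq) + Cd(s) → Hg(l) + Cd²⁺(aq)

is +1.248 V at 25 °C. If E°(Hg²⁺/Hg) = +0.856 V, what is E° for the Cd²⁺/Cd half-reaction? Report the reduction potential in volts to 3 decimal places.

In the reaction as written the Hg²⁺/Hg couple is reduced (cathode) and Cd²⁺/Cd is oxidized (anode), so E°cell = E°(Hg²⁺/Hg) − E°(Cd²⁺/Cd).
E°(Cd²⁺/Cd) = E°(cathode) − E°cell = +0.856 − (+1.248) = −0.392 V.

−0.392 V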